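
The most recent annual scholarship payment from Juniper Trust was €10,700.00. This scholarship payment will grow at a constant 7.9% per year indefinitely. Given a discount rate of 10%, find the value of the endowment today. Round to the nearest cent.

€549776.19

D₁ = D₀ × (1 + g) = €10,700.00 × 1.079 = €11,545.3000
Growing perpetuity: P = D₁ / (r − g) = €11,545.3000 / (0.1 − 0.079) = €549,776.19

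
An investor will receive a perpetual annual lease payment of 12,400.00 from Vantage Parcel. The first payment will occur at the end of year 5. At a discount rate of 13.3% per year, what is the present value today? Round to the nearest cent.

Value at end of year 4: C / r = 12,400.00 / 0.133 = 93,233.0827
Discount to today: PV = 93,233.0827 / (1 + 0.133)^4 = 93,233.0827 / 1.647857 = 56,578.37

56578.37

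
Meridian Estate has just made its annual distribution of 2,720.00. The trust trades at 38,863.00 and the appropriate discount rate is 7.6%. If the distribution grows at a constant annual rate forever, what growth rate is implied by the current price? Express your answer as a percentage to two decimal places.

P = D₀(1+g)/(r−g) ⇒ P(r−g) = D₀(1+g) ⇒ g(P+D₀) = P·r − D₀
g = (P·r − D₀)/(P + D₀) = (38,863.00×0.076 − 2,720.00) / (38,863.00 + 2,720.00) = 0.005617

0.56%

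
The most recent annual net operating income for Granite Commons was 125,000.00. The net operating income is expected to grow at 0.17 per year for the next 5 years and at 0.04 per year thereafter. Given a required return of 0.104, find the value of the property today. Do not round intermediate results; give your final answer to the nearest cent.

D_1 = 146250.00000
D_2 = 171112.50000
D_3 = 200201.62500
D_4 = 234235.90125
D_5 = 274056.00446
Terminal value at year 5: TV = D_5×(1+g_2)/(r−g_2) = 285018.24464/0.064 = 4453410.07252
P_0 = D_1/(1+r)^1 + D_2/(1+r)^2 + D_3/(1+r)^3 + D_4/(1+r)^4 + D_5/(1+r)^5 + TV/(1+r)^5
    = 132472.82609 + 140392.39721 + 148785.42096 + 157680.20156 + 167106.73535 + 2715484.44940 = 3461922.03056

3461922.03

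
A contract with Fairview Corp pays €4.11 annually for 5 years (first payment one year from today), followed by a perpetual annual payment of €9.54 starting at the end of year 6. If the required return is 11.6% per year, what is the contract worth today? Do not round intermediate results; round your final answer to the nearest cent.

€62.47

PV of 5-year annuity: €4.11 × [1 − (1+0.116)^−5] / 0.116 = 14.96363
Perpetuity value at year 5: €9.54 / 0.116 = 82.24138
PV of perpetuity: 82.24138 / (1+0.116)^5 = 47.50829
Total PV = 14.96363 + 47.50829 = 62.47192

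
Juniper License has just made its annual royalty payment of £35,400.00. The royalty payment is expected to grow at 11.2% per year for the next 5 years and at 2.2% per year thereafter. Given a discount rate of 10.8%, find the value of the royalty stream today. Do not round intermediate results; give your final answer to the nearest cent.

D_1 = 39364.80000
D_2 = 43773.65760
D_3 = 48676.30725
D_4 = 54128.05366
D_5 = 60190.39567
Terminal value at year 5: TV = D_5×(1+g_2)/(r−g_2) = 61514.58438/0.086 = 715285.86487
P_0 = D_1/(1+r)^1 + D_2/(1+r)^2 + D_3/(1+r)^3 + D_4/(1+r)^4 + D_5/(1+r)^5 + TV/(1+r)^5
    = 35527.79783 + 35656.05703 + 35784.77926 + 35913.96619 + 36043.61950 + 428332.31540 = 607258.53521

£607258.54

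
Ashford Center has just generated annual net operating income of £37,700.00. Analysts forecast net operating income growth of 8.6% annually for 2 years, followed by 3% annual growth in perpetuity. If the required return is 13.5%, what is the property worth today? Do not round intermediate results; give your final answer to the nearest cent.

£409164.34

D_1 = 40942.20000
D_2 = 44463.22920
Terminal value at year 2: TV = D_2×(1+g_2)/(r−g_2) = 45797.12608/0.105 = 436163.10549
P_0 = D_1/(1+r)^1 + D_2/(1+r)^2 + TV/(1+r)^2
    = 36072.42291 + 34515.11126 + 338576.80567 = 409164.33984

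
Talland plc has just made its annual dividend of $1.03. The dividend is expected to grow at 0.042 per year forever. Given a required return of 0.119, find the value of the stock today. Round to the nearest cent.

$13.94

D₁ = D₀ × (1 + g) = $1.03 × 1.042 = $1.0733
Growing perpetuity: P = D₁ / (r − g) = $1.0733 / (0.119 − 0.042) = $13.94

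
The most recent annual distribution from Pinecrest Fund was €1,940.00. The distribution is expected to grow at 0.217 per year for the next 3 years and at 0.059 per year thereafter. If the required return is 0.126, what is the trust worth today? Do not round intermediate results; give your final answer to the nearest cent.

D_1 = 2360.98000
D_2 = 2873.31266
D_3 = 3496.82151
Terminal value at year 3: TV = D_3×(1+g_2)/(r−g_2) = 3703.13398/0.067 = 55270.65636
P_0 = D_1/(1+r)^1 + D_2/(1+r)^2 + D_3/(1+r)^3 + TV/(1+r)^3
    = 2096.78508 + 2266.24107 + 2449.39199 + 38715.01666 = 45527.43480

€45527.43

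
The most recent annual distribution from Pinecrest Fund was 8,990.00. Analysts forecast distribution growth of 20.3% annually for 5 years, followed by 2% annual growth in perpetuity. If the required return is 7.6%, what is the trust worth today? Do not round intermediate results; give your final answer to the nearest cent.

349651.32

D_1 = 10814.97000
D_2 = 13010.40891
D_3 = 15651.52192
D_4 = 18828.78087
D_5 = 22651.02338
Terminal value at year 5: TV = D_5×(1+g_2)/(r−g_2) = 23104.04385/0.056 = 412572.21165
P_0 = D_1/(1+r)^1 + D_2/(1+r)^2 + D_3/(1+r)^3 + D_4/(1+r)^4 + D_5/(1+r)^5 + TV/(1+r)^5
    = 10051.08736 + 11237.41459 + 12563.76371 + 14046.66147 + 15704.58526 + 286047.80302 = 349651.31541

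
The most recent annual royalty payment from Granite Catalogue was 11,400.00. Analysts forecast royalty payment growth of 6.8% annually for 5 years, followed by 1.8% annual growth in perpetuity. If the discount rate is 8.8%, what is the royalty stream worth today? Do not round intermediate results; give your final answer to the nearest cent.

D_1 = 12175.20000
D_2 = 13003.11360
D_3 = 13887.32532
D_4 = 14831.66345
D_5 = 15840.21656
Terminal value at year 5: TV = D_5×(1+g_2)/(r−g_2) = 16125.34046/0.07 = 230362.00656
P_0 = D_1/(1+r)^1 + D_2/(1+r)^2 + D_3/(1+r)^3 + D_4/(1+r)^4 + D_5/(1+r)^5 + TV/(1+r)^5
    = 11190.44118 + 10984.73454 + 10782.80927 + 10584.59586 + 10390.02609 + 151100.66510 = 205033.27203

205033.27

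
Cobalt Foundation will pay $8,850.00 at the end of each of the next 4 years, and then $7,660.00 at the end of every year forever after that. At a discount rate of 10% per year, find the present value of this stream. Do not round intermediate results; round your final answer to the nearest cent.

PV of 4-year annuity: $8,850.00 × [1 − (1+0.1)^−4] / 0.1 = 28053.30920
Perpetuity value at year 4: $7,660.00 / 0.1 = 76600.00000
PV of perpetuity: 76600.00000 / (1+0.1)^4 = 52318.83068
Total PV = 28053.30920 + 52318.83068 = 80372.13988

$80372.14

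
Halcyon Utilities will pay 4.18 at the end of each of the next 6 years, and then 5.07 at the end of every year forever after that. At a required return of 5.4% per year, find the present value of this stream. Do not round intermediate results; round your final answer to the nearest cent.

PV of 6-year annuity: 4.18 × [1 − (1+0.054)^−6] / 0.054 = 20.94767
Perpetuity value at year 6: 5.07 / 0.054 = 93.88889
PV of perpetuity: 93.88889 / (1+0.054)^6 = 68.48107
Total PV = 20.94767 + 68.48107 = 89.42874

89.43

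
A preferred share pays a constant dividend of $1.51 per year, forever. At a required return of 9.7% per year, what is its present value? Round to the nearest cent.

$15.57

Level perpetuity: PV = C / r = $1.51 / 0.097 = $15.57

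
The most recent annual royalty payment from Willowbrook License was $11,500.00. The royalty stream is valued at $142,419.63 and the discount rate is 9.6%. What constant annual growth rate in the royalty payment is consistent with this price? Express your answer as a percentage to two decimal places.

P = D₀(1+g)/(r−g) ⇒ P(r−g) = D₀(1+g) ⇒ g(P+D₀) = P·r − D₀
g = (P·r − D₀)/(P + D₀) = ($142,419.63×0.096 − $11,500.00) / ($142,419.63 + $11,500.00) = 0.014113

1.41%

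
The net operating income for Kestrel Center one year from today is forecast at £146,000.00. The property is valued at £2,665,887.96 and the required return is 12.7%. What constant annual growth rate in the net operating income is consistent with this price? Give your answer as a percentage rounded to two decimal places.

7.22%

P = D₁/(r−g) ⇒ g = r − D₁/P = 0.127 − £146,000.00/£2,665,887.96 = 0.072234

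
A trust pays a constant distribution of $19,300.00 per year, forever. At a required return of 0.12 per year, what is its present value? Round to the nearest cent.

Level perpetuity: PV = C / r = $19,300.00 / 0.12 = $160,833.33

$160833.33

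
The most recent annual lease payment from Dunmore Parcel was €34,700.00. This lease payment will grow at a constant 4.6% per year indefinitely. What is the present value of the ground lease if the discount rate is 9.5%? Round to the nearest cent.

€740738.78

D₁ = D₀ × (1 + g) = €34,700.00 × 1.046 = €36,296.2000
Growing perpetuity: P = D₁ / (r − g) = €36,296.2000 / (0.095 − 0.046) = €740,738.78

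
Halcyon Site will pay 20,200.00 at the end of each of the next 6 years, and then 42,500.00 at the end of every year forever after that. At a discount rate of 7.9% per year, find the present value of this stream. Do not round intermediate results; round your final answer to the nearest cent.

PV of 6-year annuity: 20,200.00 × [1 − (1+0.079)^−6] / 0.079 = 93666.13610
Perpetuity value at year 6: 42,500.00 / 0.079 = 537974.68354
PV of perpetuity: 537974.68354 / (1+0.079)^6 = 340904.84274
Total PV = 93666.13610 + 340904.84274 = 434570.97884

434570.98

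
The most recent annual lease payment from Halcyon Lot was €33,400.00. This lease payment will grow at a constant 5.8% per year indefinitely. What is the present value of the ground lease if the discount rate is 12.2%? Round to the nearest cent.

€552143.75

D₁ = D₀ × (1 + g) = €33,400.00 × 1.058 = €35,337.2000
Growing perpetuity: P = D₁ / (r − g) = €35,337.2000 / (0.122 − 0.058) = €552,143.75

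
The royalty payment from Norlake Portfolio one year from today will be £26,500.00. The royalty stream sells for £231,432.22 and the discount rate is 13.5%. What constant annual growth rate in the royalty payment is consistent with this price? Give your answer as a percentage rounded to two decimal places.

2.05%

P = D₁/(r−g) ⇒ g = r − D₁/P = 0.135 − £26,500.00/£231,432.22 = 0.020496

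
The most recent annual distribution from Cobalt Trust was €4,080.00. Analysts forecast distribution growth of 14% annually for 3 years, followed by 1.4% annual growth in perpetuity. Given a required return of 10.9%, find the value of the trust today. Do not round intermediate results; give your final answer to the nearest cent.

D_1 = 4651.20000
D_2 = 5302.36800
D_3 = 6044.69952
Terminal value at year 3: TV = D_3×(1+g_2)/(r−g_2) = 6129.32531/0.095 = 64519.21382
P_0 = D_1/(1+r)^1 + D_2/(1+r)^2 + D_3/(1+r)^3 + TV/(1+r)^3
    = 4194.04869 + 4311.28540 + 4431.79924 + 47303.62557 = 60240.75890

€60240.76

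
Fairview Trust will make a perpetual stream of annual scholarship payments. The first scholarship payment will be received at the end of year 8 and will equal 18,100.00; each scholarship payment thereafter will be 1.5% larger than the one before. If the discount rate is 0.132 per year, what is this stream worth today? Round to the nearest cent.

64948.29

Value at end of year 7: C₁ / (r − g) = 18,100.00 / (0.132 − 0.015) = 154,700.8547
Discount to today: PV = 154,700.8547 / (1 + 0.132)^7 = 154,700.8547 / 2.381908 = 64,948.29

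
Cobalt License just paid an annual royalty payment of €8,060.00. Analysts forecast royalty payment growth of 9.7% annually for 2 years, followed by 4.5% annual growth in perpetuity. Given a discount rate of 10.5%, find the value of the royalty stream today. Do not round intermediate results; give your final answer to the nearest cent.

D_1 = 8841.82000
D_2 = 9699.47654
Terminal value at year 2: TV = D_2×(1+g_2)/(r−g_2) = 10135.95298/0.06 = 168932.54974
P_0 = D_1/(1+r)^1 + D_2/(1+r)^2 + TV/(1+r)^2
    = 8001.64706 + 7943.71658 + 138353.06381 = 154298.42745

€154298.43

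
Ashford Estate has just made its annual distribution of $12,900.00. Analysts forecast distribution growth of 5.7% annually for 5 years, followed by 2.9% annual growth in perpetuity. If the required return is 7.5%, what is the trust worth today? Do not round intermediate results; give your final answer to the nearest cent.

D_1 = 13635.30000
D_2 = 14412.51210
D_3 = 15234.02529
D_4 = 16102.36473
D_5 = 17020.19952
Terminal value at year 5: TV = D_5×(1+g_2)/(r−g_2) = 17513.78531/0.046 = 380734.46320
P_0 = D_1/(1+r)^1 + D_2/(1+r)^2 + D_3/(1+r)^3 + D_4/(1+r)^4 + D_5/(1+r)^5 + TV/(1+r)^5
    = 12684.00000 + 12471.61674 + 12262.78967 + 12057.45924 + 11855.56690 + 265203.87697 = 326535.30953

$326535.31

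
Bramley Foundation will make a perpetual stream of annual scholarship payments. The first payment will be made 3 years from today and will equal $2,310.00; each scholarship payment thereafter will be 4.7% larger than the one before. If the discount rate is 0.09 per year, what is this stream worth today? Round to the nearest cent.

Value at end of year 2: C₁ / (r − g) = $2,310.00 / (0.09 − 0.047) = $53,720.9302
Discount to today: PV = $53,720.9302 / (1 + 0.09)^2 = $53,720.9302 / 1.188100 = $45,215.83

$45215.83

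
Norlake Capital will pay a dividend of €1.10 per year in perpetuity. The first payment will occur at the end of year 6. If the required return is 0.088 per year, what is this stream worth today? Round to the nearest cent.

Value at end of year 5: C / r = €1.10 / 0.088 = €12.5000
Discount to today: PV = €12.5000 / (1 + 0.088)^5 = €12.5000 / 1.524560 = €8.20

€8.20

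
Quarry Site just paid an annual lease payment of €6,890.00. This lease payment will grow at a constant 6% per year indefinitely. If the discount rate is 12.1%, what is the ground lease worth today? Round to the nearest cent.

D₁ = D₀ × (1 + g) = €6,890.00 × 1.06 = €7,303.4000
Growing perpetuity: P = D₁ / (r − g) = €7,303.4000 / (0.121 − 0.06) = €119,727.87

€119727.87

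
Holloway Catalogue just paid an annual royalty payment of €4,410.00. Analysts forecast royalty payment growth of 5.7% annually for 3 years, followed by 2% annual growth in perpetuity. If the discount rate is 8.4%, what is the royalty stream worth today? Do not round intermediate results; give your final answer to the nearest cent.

€77744.04

D_1 = 4661.37000
D_2 = 4927.06809
D_3 = 5207.91097
Terminal value at year 3: TV = D_3×(1+g_2)/(r−g_2) = 5312.06919/0.064 = 83001.08110
P_0 = D_1/(1+r)^1 + D_2/(1+r)^2 + D_3/(1+r)^3 + TV/(1+r)^3
    = 4300.15683 + 4193.04960 + 4088.61017 + 65162.22462 = 77744.04121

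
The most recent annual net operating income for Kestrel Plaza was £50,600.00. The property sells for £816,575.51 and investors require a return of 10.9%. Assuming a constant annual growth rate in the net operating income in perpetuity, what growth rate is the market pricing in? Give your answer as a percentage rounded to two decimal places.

P = D₀(1+g)/(r−g) ⇒ P(r−g) = D₀(1+g) ⇒ g(P+D₀) = P·r − D₀
g = (P·r − D₀)/(P + D₀) = (£816,575.51×0.109 − £50,600.00) / (£816,575.51 + £50,600.00) = 0.044289

4.43%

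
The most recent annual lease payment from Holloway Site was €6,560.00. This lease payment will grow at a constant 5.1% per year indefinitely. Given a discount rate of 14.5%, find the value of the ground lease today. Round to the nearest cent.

D₁ = D₀ × (1 + g) = €6,560.00 × 1.051 = €6,894.5600
Growing perpetuity: P = D₁ / (r − g) = €6,894.5600 / (0.145 − 0.051) = €73,346.38

€73346.38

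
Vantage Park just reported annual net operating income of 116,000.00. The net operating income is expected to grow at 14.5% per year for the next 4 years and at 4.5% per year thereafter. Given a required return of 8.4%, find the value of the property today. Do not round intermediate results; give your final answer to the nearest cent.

D_1 = 132820.00000
D_2 = 152078.90000
D_3 = 174130.34050
D_4 = 199379.23987
Terminal value at year 4: TV = D_4×(1+g_2)/(r−g_2) = 208351.30567/0.039 = 5342341.17094
P_0 = D_1/(1+r)^1 + D_2/(1+r)^2 + D_3/(1+r)^3 + D_4/(1+r)^4 + TV/(1+r)^4
    = 122527.67528 + 129422.68283 + 136705.69358 + 144398.54165 + 3869140.41100 = 4402195.00434

4402195.00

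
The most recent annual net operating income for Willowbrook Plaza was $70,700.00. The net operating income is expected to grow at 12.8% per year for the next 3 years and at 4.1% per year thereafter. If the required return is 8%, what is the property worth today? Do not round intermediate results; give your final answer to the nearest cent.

$2381632.56

D_1 = 79749.60000
D_2 = 89957.54880
D_3 = 101472.11505
Terminal value at year 3: TV = D_3×(1+g_2)/(r−g_2) = 105632.47176/0.039 = 2708524.91701
P_0 = D_1/(1+r)^1 + D_2/(1+r)^2 + D_3/(1+r)^3 + TV/(1+r)^3
    = 73842.22222 + 77124.09877 + 80551.83649 + 2150114.40473 = 2381632.56220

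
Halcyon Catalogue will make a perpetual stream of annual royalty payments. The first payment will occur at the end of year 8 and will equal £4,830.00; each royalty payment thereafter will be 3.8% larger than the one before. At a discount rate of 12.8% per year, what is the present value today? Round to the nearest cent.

£23096.22

Value at end of year 7: C₁ / (r − g) = £4,830.00 / (0.128 − 0.038) = £53,666.6667
Discount to today: PV = £53,666.6667 / (1 + 0.128)^7 = £53,666.6667 / 2.323612 = £23,096.22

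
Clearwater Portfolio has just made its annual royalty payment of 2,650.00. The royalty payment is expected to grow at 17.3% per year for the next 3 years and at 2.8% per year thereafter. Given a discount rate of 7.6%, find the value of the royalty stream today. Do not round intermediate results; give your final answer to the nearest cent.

82999.83

D_1 = 3108.45000
D_2 = 3646.21185
D_3 = 4277.00650
Terminal value at year 3: TV = D_3×(1+g_2)/(r−g_2) = 4396.76268/0.048 = 91599.22254
P_0 = D_1/(1+r)^1 + D_2/(1+r)^2 + D_3/(1+r)^3 + TV/(1+r)^3
    = 2888.89405 + 3149.32409 + 3433.23156 + 73528.37594 = 82999.82564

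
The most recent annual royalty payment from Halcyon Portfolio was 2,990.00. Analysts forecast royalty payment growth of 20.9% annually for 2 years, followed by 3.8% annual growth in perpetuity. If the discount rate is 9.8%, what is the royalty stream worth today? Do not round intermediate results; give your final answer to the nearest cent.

69631.46

D_1 = 3614.91000
D_2 = 4370.42619
Terminal value at year 2: TV = D_2×(1+g_2)/(r−g_2) = 4536.50239/0.06 = 75608.37309
P_0 = D_1/(1+r)^1 + D_2/(1+r)^2 + TV/(1+r)^2
    = 3292.26776 + 3625.09264 + 62714.10271 = 69631.46311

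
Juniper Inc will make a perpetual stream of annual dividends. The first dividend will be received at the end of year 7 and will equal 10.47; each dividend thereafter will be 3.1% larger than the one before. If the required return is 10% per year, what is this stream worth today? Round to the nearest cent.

Value at end of year 6: C₁ / (r − g) = 10.47 / (0.1 − 0.031) = 151.7391
Discount to today: PV = 151.7391 / (1 + 0.1)^6 = 151.7391 / 1.771561 = 85.65

85.65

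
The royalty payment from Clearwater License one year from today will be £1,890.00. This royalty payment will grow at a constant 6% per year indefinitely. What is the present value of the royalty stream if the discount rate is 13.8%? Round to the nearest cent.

£24230.77

Growing perpetuity: P = D₁ / (r − g) = £1,890.0000 / (0.138 − 0.06) = £24,230.77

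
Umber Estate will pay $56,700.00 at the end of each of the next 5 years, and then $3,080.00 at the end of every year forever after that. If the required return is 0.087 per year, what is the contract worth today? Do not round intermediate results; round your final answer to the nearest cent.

$245599.03

PV of 5-year annuity: $56,700.00 × [1 − (1+0.087)^−5] / 0.087 = 222270.69796
Perpetuity value at year 5: $3,080.00 / 0.087 = 35402.29885
PV of perpetuity: 35402.29885 / (1+0.087)^5 = 23328.33501
Total PV = 222270.69796 + 23328.33501 = 245599.03297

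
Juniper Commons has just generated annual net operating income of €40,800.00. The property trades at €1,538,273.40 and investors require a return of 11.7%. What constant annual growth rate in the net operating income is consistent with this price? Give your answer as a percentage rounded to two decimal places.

P = D₀(1+g)/(r−g) ⇒ P(r−g) = D₀(1+g) ⇒ g(P+D₀) = P·r − D₀
g = (P·r − D₀)/(P + D₀) = (€1,538,273.40×0.117 − €40,800.00) / (€1,538,273.40 + €40,800.00) = 0.088139

8.81%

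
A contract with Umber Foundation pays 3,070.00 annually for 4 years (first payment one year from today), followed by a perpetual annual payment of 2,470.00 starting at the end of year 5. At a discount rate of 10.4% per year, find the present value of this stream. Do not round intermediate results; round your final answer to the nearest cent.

25635.57

PV of 4-year annuity: 3,070.00 × [1 − (1+0.104)^−4] / 0.104 = 9647.81809
Perpetuity value at year 4: 2,470.00 / 0.104 = 23750.00000
PV of perpetuity: 23750.00000 / (1+0.104)^4 = 15987.74896
Total PV = 9647.81809 + 15987.74896 = 25635.56705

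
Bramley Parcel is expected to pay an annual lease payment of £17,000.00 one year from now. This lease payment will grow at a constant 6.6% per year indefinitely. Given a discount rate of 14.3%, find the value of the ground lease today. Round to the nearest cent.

£220779.22

Growing perpetuity: P = D₁ / (r − g) = £17,000.0000 / (0.143 − 0.066) = £220,779.22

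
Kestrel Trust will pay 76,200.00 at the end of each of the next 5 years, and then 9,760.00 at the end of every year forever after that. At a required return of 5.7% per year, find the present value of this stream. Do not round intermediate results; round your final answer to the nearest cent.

PV of 5-year annuity: 76,200.00 × [1 − (1+0.057)^−5] / 0.057 = 323618.77984
Perpetuity value at year 5: 9,760.00 / 0.057 = 171228.07018
PV of perpetuity: 171228.07018 / (1+0.057)^5 = 129777.68578
Total PV = 323618.77984 + 129777.68578 = 453396.46562

453396.47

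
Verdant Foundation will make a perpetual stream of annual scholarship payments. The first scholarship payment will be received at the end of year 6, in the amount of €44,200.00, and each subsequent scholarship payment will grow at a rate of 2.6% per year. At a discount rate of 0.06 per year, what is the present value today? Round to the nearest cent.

Value at end of year 5: C₁ / (r − g) = €44,200.00 / (0.06 − 0.026) = €1,300,000.0000
Discount to today: PV = €1,300,000.0000 / (1 + 0.06)^5 = €1,300,000.0000 / 1.338226 = €971,435.62

€971435.62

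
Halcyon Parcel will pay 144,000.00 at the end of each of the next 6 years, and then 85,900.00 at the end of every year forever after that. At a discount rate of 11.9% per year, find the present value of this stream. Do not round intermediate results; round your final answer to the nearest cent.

PV of 6-year annuity: 144,000.00 × [1 − (1+0.119)^−6] / 0.119 = 593723.23170
Perpetuity value at year 6: 85,900.00 / 0.119 = 721848.73950
PV of perpetuity: 721848.73950 / (1+0.119)^6 = 367676.33948
Total PV = 593723.23170 + 367676.33948 = 961399.57117

961399.57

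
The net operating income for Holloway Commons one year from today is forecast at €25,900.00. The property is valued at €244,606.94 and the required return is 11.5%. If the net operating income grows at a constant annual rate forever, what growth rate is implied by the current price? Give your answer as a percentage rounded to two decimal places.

0.91%

P = D₁/(r−g) ⇒ g = r − D₁/P = 0.115 − €25,900.00/€244,606.94 = 0.009116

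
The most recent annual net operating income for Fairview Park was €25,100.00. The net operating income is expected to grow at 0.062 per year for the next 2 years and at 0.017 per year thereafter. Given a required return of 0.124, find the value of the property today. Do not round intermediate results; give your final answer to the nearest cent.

D_1 = 26656.20000
D_2 = 28308.88440
Terminal value at year 2: TV = D_2×(1+g_2)/(r−g_2) = 28790.13543/0.107 = 269066.68631
P_0 = D_1/(1+r)^1 + D_2/(1+r)^2 + TV/(1+r)^2
    = 23715.48043 + 22407.33115 + 212974.35309 = 259097.16467

€259097.16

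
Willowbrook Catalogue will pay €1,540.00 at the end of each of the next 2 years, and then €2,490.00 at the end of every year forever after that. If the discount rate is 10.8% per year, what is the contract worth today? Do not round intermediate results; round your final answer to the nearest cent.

PV of 2-year annuity: €1,540.00 × [1 − (1+0.108)^−2] / 0.108 = 2644.30659
Perpetuity value at year 2: €2,490.00 / 0.108 = 23055.55556
PV of perpetuity: 23055.55556 / (1+0.108)^2 = 18780.02088
Total PV = 2644.30659 + 18780.02088 = 21424.32747

€21424.33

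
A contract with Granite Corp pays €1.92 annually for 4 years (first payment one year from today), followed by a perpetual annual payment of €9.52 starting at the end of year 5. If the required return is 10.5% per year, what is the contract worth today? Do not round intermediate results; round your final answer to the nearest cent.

PV of 4-year annuity: €1.92 × [1 − (1+0.105)^−4] / 0.105 = 6.02085
Perpetuity value at year 4: €9.52 / 0.105 = 90.66667
PV of perpetuity: 90.66667 / (1+0.105)^4 = 60.81330
Total PV = 6.02085 + 60.81330 = 66.83414

€66.83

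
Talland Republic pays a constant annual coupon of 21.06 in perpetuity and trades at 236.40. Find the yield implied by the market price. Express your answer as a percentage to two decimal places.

8.91%

P = C/r ⇒ r = C/P = 21.06/236.40 = 0.089086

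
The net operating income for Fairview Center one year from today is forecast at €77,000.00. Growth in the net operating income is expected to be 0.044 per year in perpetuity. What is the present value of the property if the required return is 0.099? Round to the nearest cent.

Growing perpetuity: P = D₁ / (r − g) = €77,000.0000 / (0.099 − 0.044) = €1,400,000.00

€1400000.00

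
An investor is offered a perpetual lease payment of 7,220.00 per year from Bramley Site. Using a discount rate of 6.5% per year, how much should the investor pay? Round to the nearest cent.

Level perpetuity: PV = C / r = 7,220.00 / 0.065 = 111,076.92

111076.92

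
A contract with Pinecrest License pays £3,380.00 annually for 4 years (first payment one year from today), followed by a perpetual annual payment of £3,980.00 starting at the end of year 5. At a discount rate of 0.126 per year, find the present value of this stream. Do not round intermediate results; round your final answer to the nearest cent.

PV of 4-year annuity: £3,380.00 × [1 − (1+0.126)^−4] / 0.126 = 10137.84632
Perpetuity value at year 4: £3,980.00 / 0.126 = 31587.30159
PV of perpetuity: 31587.30159 / (1+0.126)^4 = 19649.83758
Total PV = 10137.84632 + 19649.83758 = 29787.68390

£29787.68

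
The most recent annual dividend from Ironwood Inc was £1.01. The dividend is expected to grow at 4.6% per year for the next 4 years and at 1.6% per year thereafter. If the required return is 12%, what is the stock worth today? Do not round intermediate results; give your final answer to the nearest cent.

D_1 = 1.05646
D_2 = 1.10506
D_3 = 1.15589
D_4 = 1.20906
Terminal value at year 4: TV = D_4×(1+g_2)/(r−g_2) = 1.22841/0.104 = 11.81159
P_0 = D_1/(1+r)^1 + D_2/(1+r)^2 + D_3/(1+r)^3 + D_4/(1+r)^4 + TV/(1+r)^4
    = 0.94327 + 0.88094 + 0.82274 + 0.76838 + 7.50648 = 10.92181

£10.92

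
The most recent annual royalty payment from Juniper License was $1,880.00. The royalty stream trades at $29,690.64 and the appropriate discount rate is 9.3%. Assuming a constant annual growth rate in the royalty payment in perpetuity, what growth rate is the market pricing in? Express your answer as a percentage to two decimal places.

2.79%

P = D₀(1+g)/(r−g) ⇒ P(r−g) = D₀(1+g) ⇒ g(P+D₀) = P·r − D₀
g = (P·r − D₀)/(P + D₀) = ($29,690.64×0.093 − $1,880.00) / ($29,690.64 + $1,880.00) = 0.027913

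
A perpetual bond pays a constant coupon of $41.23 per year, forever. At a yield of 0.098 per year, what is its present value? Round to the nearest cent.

Level perpetuity: PV = C / r = $41.23 / 0.098 = $420.71

$420.71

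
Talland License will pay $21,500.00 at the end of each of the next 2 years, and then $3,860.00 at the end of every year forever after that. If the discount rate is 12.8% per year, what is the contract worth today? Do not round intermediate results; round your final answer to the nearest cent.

$59658.29

PV of 2-year annuity: $21,500.00 × [1 − (1+0.128)^−2] / 0.128 = 35957.69830
Perpetuity value at year 2: $3,860.00 / 0.128 = 30156.25000
PV of perpetuity: 30156.25000 / (1+0.128)^2 = 23700.58882
Total PV = 35957.69830 + 23700.58882 = 59658.28712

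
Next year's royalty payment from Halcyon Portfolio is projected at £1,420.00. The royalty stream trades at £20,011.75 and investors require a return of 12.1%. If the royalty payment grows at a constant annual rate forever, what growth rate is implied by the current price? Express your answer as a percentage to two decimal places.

P = D₁/(r−g) ⇒ g = r − D₁/P = 0.121 − £1,420.00/£20,011.75 = 0.050042

5.00%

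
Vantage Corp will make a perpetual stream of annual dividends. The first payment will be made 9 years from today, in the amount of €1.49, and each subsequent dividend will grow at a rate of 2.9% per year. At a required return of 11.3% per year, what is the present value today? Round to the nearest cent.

Value at end of year 8: C₁ / (r − g) = €1.49 / (0.113 − 0.029) = €17.7381
Discount to today: PV = €17.7381 / (1 + 0.113)^8 = €17.7381 / 2.354840 = €7.53

€7.53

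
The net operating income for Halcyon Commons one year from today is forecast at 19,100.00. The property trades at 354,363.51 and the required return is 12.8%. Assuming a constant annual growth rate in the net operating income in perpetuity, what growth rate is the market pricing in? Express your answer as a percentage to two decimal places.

P = D₁/(r−g) ⇒ g = r − D₁/P = 0.128 − 19,100.00/354,363.51 = 0.074101

7.41%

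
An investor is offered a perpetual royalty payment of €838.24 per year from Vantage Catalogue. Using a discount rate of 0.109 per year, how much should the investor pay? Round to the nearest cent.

€7690.28

Level perpetuity: PV = C / r = €838.24 / 0.109 = €7,690.28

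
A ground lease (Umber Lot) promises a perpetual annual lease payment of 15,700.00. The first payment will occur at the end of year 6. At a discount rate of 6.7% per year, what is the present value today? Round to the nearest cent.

169434.85

Value at end of year 5: C / r = 15,700.00 / 0.067 = 234,328.3582
Discount to today: PV = 234,328.3582 / (1 + 0.067)^5 = 234,328.3582 / 1.383000 = 169,434.85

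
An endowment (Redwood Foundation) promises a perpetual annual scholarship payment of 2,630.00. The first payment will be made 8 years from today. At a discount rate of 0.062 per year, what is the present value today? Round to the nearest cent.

Value at end of year 7: C / r = 2,630.00 / 0.062 = 42,419.3548
Discount to today: PV = 42,419.3548 / (1 + 0.062)^7 = 42,419.3548 / 1.523602 = 27,841.49

27841.49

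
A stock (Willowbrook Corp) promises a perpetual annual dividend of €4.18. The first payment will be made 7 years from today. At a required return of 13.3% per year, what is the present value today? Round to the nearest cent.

€14.86

Value at end of year 6: C / r = €4.18 / 0.133 = €31.4286
Discount to today: PV = €31.4286 / (1 + 0.133)^6 = €31.4286 / 2.115336 = €14.86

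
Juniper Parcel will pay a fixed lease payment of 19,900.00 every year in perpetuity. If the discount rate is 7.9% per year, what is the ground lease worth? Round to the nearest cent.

Level perpetuity: PV = C / r = 19,900.00 / 0.079 = 251,898.73

251898.73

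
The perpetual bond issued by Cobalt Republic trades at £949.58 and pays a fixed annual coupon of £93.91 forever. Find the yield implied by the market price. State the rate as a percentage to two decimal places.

9.89%

P = C/r ⇒ r = C/P = £93.91/£949.58 = 0.098896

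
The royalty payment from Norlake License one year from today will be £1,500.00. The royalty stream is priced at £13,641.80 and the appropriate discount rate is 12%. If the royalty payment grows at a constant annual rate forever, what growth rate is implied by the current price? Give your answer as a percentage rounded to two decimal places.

P = D₁/(r−g) ⇒ g = r − D₁/P = 0.12 − £1,500.00/£13,641.80 = 0.010044

1.00%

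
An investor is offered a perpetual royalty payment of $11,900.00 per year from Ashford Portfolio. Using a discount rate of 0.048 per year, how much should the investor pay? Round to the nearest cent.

Level perpetuity: PV = C / r = $11,900.00 / 0.048 = $247,916.67

$247916.67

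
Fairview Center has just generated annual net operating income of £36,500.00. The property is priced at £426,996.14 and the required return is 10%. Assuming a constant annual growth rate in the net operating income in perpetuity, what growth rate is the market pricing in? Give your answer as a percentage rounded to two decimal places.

1.34%

P = D₀(1+g)/(r−g) ⇒ P(r−g) = D₀(1+g) ⇒ g(P+D₀) = P·r − D₀
g = (P·r − D₀)/(P + D₀) = (£426,996.14×0.1 − £36,500.00) / (£426,996.14 + £36,500.00) = 0.013376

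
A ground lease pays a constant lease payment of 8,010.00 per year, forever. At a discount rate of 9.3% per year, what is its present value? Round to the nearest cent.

Level perpetuity: PV = C / r = 8,010.00 / 0.093 = 86,129.03

86129.03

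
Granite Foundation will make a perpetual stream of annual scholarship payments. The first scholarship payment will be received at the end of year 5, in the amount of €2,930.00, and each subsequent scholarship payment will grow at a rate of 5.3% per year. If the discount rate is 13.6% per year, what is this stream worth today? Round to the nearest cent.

Value at end of year 4: C₁ / (r − g) = €2,930.00 / (0.136 − 0.053) = €35,301.2048
Discount to today: PV = €35,301.2048 / (1 + 0.136)^4 = €35,301.2048 / 1.665380 = €21,197.09

€21197.09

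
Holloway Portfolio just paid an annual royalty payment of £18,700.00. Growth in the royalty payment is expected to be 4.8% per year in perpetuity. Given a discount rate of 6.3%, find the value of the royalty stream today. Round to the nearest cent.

D₁ = D₀ × (1 + g) = £18,700.00 × 1.048 = £19,597.6000
Growing perpetuity: P = D₁ / (r − g) = £19,597.6000 / (0.063 − 0.048) = £1,306,506.67

£1306506.67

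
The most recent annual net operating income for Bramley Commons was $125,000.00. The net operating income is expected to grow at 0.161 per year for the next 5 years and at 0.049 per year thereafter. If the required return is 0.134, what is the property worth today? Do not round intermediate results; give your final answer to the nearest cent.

D_1 = 145125.00000
D_2 = 168490.12500
D_3 = 195617.03512
D_4 = 227111.37778
D_5 = 263676.30960
Terminal value at year 5: TV = D_5×(1+g_2)/(r−g_2) = 276596.44877/0.085 = 3254075.86792
P_0 = D_1/(1+r)^1 + D_2/(1+r)^2 + D_3/(1+r)^3 + D_4/(1+r)^4 + D_5/(1+r)^5 + TV/(1+r)^5
    = 127976.19048 + 131023.24263 + 134142.84365 + 137336.72088 + 140606.64280 + 1735251.39174 = 2406337.03217

$2406337.03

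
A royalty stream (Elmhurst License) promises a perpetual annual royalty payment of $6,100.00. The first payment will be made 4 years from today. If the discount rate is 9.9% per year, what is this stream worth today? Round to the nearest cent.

Value at end of year 3: C / r = $6,100.00 / 0.099 = $61,616.1616
Discount to today: PV = $61,616.1616 / (1 + 0.099)^3 = $61,616.1616 / 1.327373 = $46,419.62

$46419.62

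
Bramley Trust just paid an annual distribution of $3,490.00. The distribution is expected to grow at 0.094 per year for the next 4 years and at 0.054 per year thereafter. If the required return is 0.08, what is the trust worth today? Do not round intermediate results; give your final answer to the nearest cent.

D_1 = 3818.06000
D_2 = 4176.95764
D_3 = 4569.59166
D_4 = 4999.13327
Terminal value at year 4: TV = D_4×(1+g_2)/(r−g_2) = 5269.08647/0.026 = 202657.17195
P_0 = D_1/(1+r)^1 + D_2/(1+r)^2 + D_3/(1+r)^3 + D_4/(1+r)^4 + TV/(1+r)^4
    = 3535.24074 + 3581.06794 + 3627.48919 + 3674.51219 + 148959.07127 = 163377.38133

$163377.38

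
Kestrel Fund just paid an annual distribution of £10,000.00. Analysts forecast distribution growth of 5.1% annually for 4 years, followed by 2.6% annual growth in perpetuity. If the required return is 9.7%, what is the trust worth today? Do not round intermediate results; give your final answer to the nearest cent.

£157730.16

D_1 = 10510.00000
D_2 = 11046.01000
D_3 = 11609.35651
D_4 = 12201.43369
Terminal value at year 4: TV = D_4×(1+g_2)/(r−g_2) = 12518.67097/0.071 = 176319.30941
P_0 = D_1/(1+r)^1 + D_2/(1+r)^2 + D_3/(1+r)^3 + D_4/(1+r)^4 + TV/(1+r)^4
    = 9580.67457 + 9178.93252 + 8794.03653 + 8425.28021 + 121751.23238 = 157730.15620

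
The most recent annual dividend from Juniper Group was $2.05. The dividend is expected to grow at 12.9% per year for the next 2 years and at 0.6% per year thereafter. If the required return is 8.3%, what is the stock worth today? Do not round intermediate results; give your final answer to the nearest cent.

D_1 = 2.31445
D_2 = 2.61301
Terminal value at year 2: TV = D_2×(1+g_2)/(r−g_2) = 2.62869/0.077 = 34.13886
P_0 = D_1/(1+r)^1 + D_2/(1+r)^2 + TV/(1+r)^2
    = 2.13707 + 2.22784 + 29.10664 = 33.47156

$33.47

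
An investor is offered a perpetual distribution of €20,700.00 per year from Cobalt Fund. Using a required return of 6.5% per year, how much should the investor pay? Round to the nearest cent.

€318461.54

Level perpetuity: PV = C / r = €20,700.00 / 0.065 = €318,461.54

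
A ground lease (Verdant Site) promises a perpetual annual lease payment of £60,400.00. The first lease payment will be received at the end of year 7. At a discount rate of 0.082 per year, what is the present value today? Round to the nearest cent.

£459049.50

Value at end of year 6: C / r = £60,400.00 / 0.082 = £736,585.3659
Discount to today: PV = £736,585.3659 / (1 + 0.082)^6 = £736,585.3659 / 1.604588 = £459,049.50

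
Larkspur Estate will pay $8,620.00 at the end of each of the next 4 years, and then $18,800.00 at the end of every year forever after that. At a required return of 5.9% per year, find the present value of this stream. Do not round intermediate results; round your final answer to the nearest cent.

PV of 4-year annuity: $8,620.00 × [1 − (1+0.059)^−4] / 0.059 = 29937.73354
Perpetuity value at year 4: $18,800.00 / 0.059 = 318644.06780
PV of perpetuity: 318644.06780 / (1+0.059)^4 = 253350.63503
Total PV = 29937.73354 + 253350.63503 = 283288.36856

$283288.37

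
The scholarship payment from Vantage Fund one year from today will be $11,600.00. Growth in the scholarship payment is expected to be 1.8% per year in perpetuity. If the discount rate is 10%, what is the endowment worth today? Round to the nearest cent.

Growing perpetuity: P = D₁ / (r − g) = $11,600.0000 / (0.1 − 0.018) = $141,463.41

$141463.41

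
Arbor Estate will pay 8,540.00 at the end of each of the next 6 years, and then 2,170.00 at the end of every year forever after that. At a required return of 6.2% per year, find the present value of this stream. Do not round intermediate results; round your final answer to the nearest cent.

PV of 6-year annuity: 8,540.00 × [1 − (1+0.062)^−6] / 0.062 = 41731.35826
Perpetuity value at year 6: 2,170.00 / 0.062 = 35000.00000
PV of perpetuity: 35000.00000 / (1+0.062)^6 = 24396.13028
Total PV = 41731.35826 + 24396.13028 = 66127.48854

66127.49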